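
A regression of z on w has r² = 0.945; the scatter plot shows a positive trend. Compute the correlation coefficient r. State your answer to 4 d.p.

0.9721

|r| = √0.945 = 0.9721
The association is positive, so r = 0.9721.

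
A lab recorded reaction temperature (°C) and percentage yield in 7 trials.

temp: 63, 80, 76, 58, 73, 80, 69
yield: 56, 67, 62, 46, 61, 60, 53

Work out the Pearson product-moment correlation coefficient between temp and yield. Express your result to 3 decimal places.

n = 7, Σx = 499, Σy = 405, Σx² = 35999, Σy² = 23715, Σxy = 29178
nΣxy − ΣxΣy = 204246 − 202095 = 2151
nΣx² − (Σx)² = 251993 − 249001 = 2992; nΣy² − (Σy)² = 166005 − 164025 = 1980
r = 2151 / √(2992 × 1980) = 2151 / 2433.9597 ≈ 0.884

0.884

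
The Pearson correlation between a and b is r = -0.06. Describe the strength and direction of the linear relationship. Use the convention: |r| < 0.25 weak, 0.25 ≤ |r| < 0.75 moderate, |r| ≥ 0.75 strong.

r = -0.06 < 0 so the relationship is negative.
|r| = 0.06, which falls in the weak range.

weak negative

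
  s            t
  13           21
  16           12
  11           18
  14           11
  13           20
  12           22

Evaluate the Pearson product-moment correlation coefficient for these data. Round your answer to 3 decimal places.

-0.697

n = 6, Σs = 79, Σt = 104, Σs² = 1055, Σt² = 1914, Σst = 1341
nΣst − ΣsΣt = 8046 − 8216 = -170
nΣs² − (Σs)² = 6330 − 6241 = 89; nΣt² − (Σt)² = 11484 − 10816 = 668
r = -170 / √(89 × 668) = -170 / 243.8278 ≈ -0.697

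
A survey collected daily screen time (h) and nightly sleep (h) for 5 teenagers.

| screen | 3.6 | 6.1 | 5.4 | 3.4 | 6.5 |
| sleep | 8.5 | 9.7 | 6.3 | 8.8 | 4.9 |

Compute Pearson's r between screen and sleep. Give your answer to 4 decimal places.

n = 5, Σx = 25, Σy = 38.2, Σx² = 133.14, Σy² = 307.48, Σxy = 185.56
nΣxy − ΣxΣy = 927.8 − 955 = -27.2
nΣx² − (Σx)² = 665.7 − 625 = 40.7; nΣy² − (Σy)² = 1537.4 − 1459.24 = 78.16
r = -27.2 / √(40.7 × 78.16) = -27.2 / 56.4013 ≈ -0.4823

-0.4823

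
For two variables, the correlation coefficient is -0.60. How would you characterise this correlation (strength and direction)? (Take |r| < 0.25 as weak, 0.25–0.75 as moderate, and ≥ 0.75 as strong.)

moderate negative

r = -0.60 < 0 so the relationship is negative.
|r| = 0.60, which falls in the moderate range.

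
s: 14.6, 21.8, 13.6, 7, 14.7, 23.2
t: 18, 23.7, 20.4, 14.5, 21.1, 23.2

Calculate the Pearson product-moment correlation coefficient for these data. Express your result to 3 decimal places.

n = 6, Σs = 94.9, Σt = 120.9, Σs² = 1676.69, Σt² = 2495.55, Σst = 2006.81
nΣst − ΣsΣt = 12040.86 − 11473.41 = 567.45
nΣs² − (Σs)² = 10060.14 − 9006.01 = 1054.13; nΣt² − (Σt)² = 14973.3 − 14616.81 = 356.49
r = 567.45 / √(1054.13 × 356.49) = 567.45 / 613.0145 ≈ 0.926

0.926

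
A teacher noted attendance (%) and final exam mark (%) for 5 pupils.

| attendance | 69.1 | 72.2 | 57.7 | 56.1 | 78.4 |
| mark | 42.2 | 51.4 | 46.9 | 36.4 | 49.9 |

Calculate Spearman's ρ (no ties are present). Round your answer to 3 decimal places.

0.800

Rank attendance: 3, 4, 2, 1, 5
Rank mark: 2, 5, 3, 1, 4
d = rank(attendance) − rank(mark): 1, -1, -1, 0, 1; Σd² = 4
ρ = 1 − 6Σd² / [n(n²−1)] = 1 − 6×4 / (5×24) = 1 − 24/120 ≈ 0.800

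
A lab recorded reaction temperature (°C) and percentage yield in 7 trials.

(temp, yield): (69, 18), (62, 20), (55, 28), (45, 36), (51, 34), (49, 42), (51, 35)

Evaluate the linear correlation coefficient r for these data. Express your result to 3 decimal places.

-0.922

n = 7, Σx = 382, Σy = 213, Σx² = 21258, Σy² = 6949, Σxy = 11219
nΣxy − ΣxΣy = 78533 − 81366 = -2833
nΣx² − (Σx)² = 148806 − 145924 = 2882; nΣy² − (Σy)² = 48643 − 45369 = 3274
r = -2833 / √(2882 × 3274) = -2833 / 3071.7532 ≈ -0.922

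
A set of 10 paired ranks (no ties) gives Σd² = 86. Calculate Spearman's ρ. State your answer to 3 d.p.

ρ = 1 − 6Σd² / [n(n²−1)] = 1 − 6×86 / (10×99)
  = 1 − 516/990 = 1 − 0.5212 ≈ 0.479

0.479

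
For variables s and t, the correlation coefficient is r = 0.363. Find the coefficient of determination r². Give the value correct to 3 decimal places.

0.132

r² = (0.363)² = 0.132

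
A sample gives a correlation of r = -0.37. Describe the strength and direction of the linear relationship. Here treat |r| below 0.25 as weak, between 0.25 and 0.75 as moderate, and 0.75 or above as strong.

moderate negative

r = -0.37 < 0 so the relationship is negative.
|r| = 0.37, which falls in the moderate range.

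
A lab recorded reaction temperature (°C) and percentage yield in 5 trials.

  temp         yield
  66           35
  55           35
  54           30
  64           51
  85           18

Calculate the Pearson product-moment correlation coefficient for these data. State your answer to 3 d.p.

-0.510

n = 5, Σx = 324, Σy = 169, Σx² = 21618, Σy² = 6275, Σxy = 10649
nΣxy − ΣxΣy = 53245 − 54756 = -1511
nΣx² − (Σx)² = 108090 − 104976 = 3114; nΣy² − (Σy)² = 31375 − 28561 = 2814
r = -1511 / √(3114 × 2814) = -1511 / 2960.2020 ≈ -0.510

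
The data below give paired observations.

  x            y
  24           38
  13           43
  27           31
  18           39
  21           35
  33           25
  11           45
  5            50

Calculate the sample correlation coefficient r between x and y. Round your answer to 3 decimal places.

n = 8, Σx = 152, Σy = 306, Σx² = 3474, Σy² = 12150, Σxy = 5315
nΣxy − ΣxΣy = 42520 − 46512 = -3992
nΣx² − (Σx)² = 27792 − 23104 = 4688; nΣy² − (Σy)² = 97200 − 93636 = 3564
r = -3992 / √(4688 × 3564) = -3992 / 4087.5460 ≈ -0.977

-0.977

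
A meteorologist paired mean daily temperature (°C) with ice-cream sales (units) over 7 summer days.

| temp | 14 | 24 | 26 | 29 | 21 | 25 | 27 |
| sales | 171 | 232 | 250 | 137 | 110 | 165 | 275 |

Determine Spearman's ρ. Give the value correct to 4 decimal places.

0.2500

Rank temp: 1, 3, 5, 7, 2, 4, 6
Rank sales: 4, 5, 6, 2, 1, 3, 7
d = rank(temp) − rank(sales): -3, -2, -1, 5, 1, 1, -1; Σd² = 42
ρ = 1 − 6Σd² / [n(n²−1)] = 1 − 6×42 / (7×48) = 1 − 252/336 ≈ 0.2500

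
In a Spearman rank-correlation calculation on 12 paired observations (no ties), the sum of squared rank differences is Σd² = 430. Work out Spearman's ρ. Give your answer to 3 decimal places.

ρ = 1 − 6Σd² / [n(n²−1)] = 1 − 6×430 / (12×143)
  = 1 − 2580/1716 = 1 − 1.5035 ≈ -0.503

-0.503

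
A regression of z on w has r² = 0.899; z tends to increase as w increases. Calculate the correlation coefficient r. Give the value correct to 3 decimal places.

0.948

|r| = √0.899 = 0.948
The association is positive, so r = 0.948.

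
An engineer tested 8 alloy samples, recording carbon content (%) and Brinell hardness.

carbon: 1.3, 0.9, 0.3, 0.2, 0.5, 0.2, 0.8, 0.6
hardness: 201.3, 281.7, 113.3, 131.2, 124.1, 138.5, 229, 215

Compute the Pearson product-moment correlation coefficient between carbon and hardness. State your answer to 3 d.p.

0.710

n = 8, Σx = 4.8, Σy = 1434.1, Σx² = 3.92, Σy² = 283175.97, Σxy = 977.4
nΣxy − ΣxΣy = 7819.2 − 6883.68 = 935.52
nΣx² − (Σx)² = 31.36 − 23.04 = 8.32; nΣy² − (Σy)² = 2265407.76 − 2056642.81 = 208764.95
r = 935.52 / √(8.32 × 208764.95) = 935.52 / 1317.9243 ≈ 0.710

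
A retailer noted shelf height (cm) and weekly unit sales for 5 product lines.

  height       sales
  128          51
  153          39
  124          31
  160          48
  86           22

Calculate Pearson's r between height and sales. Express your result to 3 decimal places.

0.745

n = 5, Σx = 651, Σy = 191, Σx² = 88165, Σy² = 7871, Σxy = 25911
nΣxy − ΣxΣy = 129555 − 124341 = 5214
nΣx² − (Σx)² = 440825 − 423801 = 17024; nΣy² − (Σy)² = 39355 − 36481 = 2874
r = 5214 / √(17024 × 2874) = 5214 / 6994.7821 ≈ 0.745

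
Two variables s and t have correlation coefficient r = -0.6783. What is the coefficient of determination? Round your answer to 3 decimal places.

r² = (-0.6783)² = 0.460

0.460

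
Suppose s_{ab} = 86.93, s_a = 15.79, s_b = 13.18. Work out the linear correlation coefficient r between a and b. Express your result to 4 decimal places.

r = Cov(a,b) / (s_a · s_b) = 86.93 / (15.79 × 13.18)
  = 86.93 / 208.1122 ≈ 0.4177

0.4177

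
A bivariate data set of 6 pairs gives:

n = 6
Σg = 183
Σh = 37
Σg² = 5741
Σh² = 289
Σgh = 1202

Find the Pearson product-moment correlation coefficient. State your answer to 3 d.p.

0.746

r = (nΣgh − ΣgΣh) / √[(nΣg² − (Σg)²)(nΣh² − (Σh)²)]
Numerator: 6×1202 − 183×37 = 441
Denominator: √[(34446 − 33489)(1734 − 1369)] = √[957 × 365] = 591.0203
r = 441 / 591.0203 ≈ 0.746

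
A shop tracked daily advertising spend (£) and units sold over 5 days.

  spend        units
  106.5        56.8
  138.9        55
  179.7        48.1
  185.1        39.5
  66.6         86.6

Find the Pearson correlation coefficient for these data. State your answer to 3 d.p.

-0.928

n = 5, Σx = 676.8, Σy = 286, Σx² = 101625.12, Σy² = 17624.66, Σxy = 35411.28
nΣxy − ΣxΣy = 177056.4 − 193564.8 = -16508.4
nΣx² − (Σx)² = 508125.6 − 458058.24 = 50067.36; nΣy² − (Σy)² = 88123.3 − 81796 = 6327.3
r = -16508.4 / √(50067.36 × 6327.3) = -16508.4 / 17798.6294 ≈ -0.928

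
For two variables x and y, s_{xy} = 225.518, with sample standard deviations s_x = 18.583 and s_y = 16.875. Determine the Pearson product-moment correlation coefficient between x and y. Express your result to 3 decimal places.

r = Cov(x,y) / (s_x · s_y) = 225.518 / (18.583 × 16.875)
  = 225.518 / 313.5881 ≈ 0.719

0.719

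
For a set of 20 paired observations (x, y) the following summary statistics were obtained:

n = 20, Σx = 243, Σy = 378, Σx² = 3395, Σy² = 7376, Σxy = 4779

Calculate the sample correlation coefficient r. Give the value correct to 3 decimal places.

0.582

r = (nΣxy − ΣxΣy) / √[(nΣx² − (Σx)²)(nΣy² − (Σy)²)]
Numerator: 20×4779 − 243×378 = 3726
Denominator: √[(67900 − 59049)(147520 − 142884)] = √[8851 × 4636] = 6405.7190
r = 3726 / 6405.7190 ≈ 0.582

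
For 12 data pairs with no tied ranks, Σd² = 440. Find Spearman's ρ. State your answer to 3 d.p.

ρ = 1 − 6Σd² / [n(n²−1)] = 1 − 6×440 / (12×143)
  = 1 − 2640/1716 = 1 − 1.5385 ≈ -0.538

-0.538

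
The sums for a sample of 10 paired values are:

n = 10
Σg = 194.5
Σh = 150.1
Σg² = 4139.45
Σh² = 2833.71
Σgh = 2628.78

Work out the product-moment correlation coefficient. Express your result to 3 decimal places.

r = (nΣgh − ΣgΣh) / √[(nΣg² − (Σg)²)(nΣh² − (Σh)²)]
Numerator: 10×2628.78 − 194.5×150.1 = -2906.65
Denominator: √[(41394.5 − 37830.25)(28337.1 − 22530.01)] = √[3564.25 × 5807.09] = 4549.4967
r = -2906.65 / 4549.4967 ≈ -0.639

-0.639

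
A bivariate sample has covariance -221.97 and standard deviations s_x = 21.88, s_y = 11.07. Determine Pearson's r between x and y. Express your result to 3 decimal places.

r = Cov(x,y) / (s_x · s_y) = -221.97 / (21.88 × 11.07)
  = -221.97 / 242.2116 ≈ -0.916

-0.916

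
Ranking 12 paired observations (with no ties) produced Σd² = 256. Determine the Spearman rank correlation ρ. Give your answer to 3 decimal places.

ρ = 1 − 6Σd² / [n(n²−1)] = 1 − 6×256 / (12×143)
  = 1 − 1536/1716 = 1 − 0.8951 ≈ 0.105

0.105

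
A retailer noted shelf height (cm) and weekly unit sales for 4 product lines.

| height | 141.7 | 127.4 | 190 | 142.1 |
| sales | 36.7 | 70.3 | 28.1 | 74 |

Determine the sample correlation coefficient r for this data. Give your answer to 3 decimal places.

-0.743

n = 4, Σx = 601.2, Σy = 209.1, Σx² = 92602.06, Σy² = 12554.59, Σxy = 30011.01
nΣxy − ΣxΣy = 120044.04 − 125710.92 = -5666.88
nΣx² − (Σx)² = 370408.24 − 361441.44 = 8966.8; nΣy² − (Σy)² = 50218.36 − 43722.81 = 6495.55
r = -5666.88 / √(8966.8 × 6495.55) = -5666.88 / 7631.7952 ≈ -0.743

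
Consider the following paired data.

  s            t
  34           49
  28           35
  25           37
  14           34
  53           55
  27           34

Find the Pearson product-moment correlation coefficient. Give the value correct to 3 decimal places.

n = 6, Σs = 181, Σt = 244, Σs² = 6299, Σt² = 10332, Σst = 7880
nΣst − ΣsΣt = 47280 − 44164 = 3116
nΣs² − (Σs)² = 37794 − 32761 = 5033; nΣt² − (Σt)² = 61992 − 59536 = 2456
r = 3116 / √(5033 × 2456) = 3116 / 3515.8282 ≈ 0.886

0.886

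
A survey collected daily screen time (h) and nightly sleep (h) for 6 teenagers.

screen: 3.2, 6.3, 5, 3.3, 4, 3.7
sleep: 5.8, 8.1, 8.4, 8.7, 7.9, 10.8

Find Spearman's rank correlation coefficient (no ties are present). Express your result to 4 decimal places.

Rank screen: 1, 6, 5, 2, 4, 3
Rank sleep: 1, 3, 4, 5, 2, 6
d = rank(screen) − rank(sleep): 0, 3, 1, -3, 2, -3; Σd² = 32
ρ = 1 − 6Σd² / [n(n²−1)] = 1 − 6×32 / (6×35) = 1 − 192/210 ≈ 0.0857

0.0857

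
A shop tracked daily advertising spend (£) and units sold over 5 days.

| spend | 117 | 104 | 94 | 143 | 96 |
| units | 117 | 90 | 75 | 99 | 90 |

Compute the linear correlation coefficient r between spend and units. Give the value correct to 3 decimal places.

n = 5, Σx = 554, Σy = 471, Σx² = 63006, Σy² = 45315, Σxy = 52896
nΣxy − ΣxΣy = 264480 − 260934 = 3546
nΣx² − (Σx)² = 315030 − 306916 = 8114; nΣy² − (Σy)² = 226575 − 221841 = 4734
r = 3546 / √(8114 × 4734) = 3546 / 6197.7154 ≈ 0.572

0.572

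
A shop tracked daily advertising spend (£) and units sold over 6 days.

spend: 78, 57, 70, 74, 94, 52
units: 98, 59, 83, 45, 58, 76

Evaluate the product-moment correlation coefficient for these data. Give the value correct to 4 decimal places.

n = 6, Σx = 425, Σy = 419, Σx² = 31249, Σy² = 31139, Σxy = 29551
nΣxy − ΣxΣy = 177306 − 178075 = -769
nΣx² − (Σx)² = 187494 − 180625 = 6869; nΣy² − (Σy)² = 186834 − 175561 = 11273
r = -769 / √(6869 × 11273) = -769 / 8799.6726 ≈ -0.0874

-0.0874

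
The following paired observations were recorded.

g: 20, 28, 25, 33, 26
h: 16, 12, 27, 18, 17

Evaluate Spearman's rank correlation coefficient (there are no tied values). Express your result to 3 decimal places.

0.000

Rank g: 1, 4, 2, 5, 3
Rank h: 2, 1, 5, 4, 3
d = rank(g) − rank(h): -1, 3, -3, 1, 0; Σd² = 20
ρ = 1 − 6Σd² / [n(n²−1)] = 1 − 6×20 / (5×24) = 1 − 120/120 ≈ 0.000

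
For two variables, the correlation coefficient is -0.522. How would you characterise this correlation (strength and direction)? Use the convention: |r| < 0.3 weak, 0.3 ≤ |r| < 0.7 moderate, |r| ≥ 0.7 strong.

r = -0.522 < 0 so the relationship is negative.
|r| = 0.522, which falls in the moderate range.

moderate negative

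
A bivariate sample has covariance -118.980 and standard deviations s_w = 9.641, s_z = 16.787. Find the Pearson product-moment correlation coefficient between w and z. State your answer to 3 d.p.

r = Cov(w,z) / (s_w · s_z) = -118.980 / (9.641 × 16.787)
  = -118.980 / 161.8435 ≈ -0.735

-0.735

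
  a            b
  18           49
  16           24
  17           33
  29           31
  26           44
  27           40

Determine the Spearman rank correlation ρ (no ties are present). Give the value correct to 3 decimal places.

Rank a: 3, 1, 2, 6, 4, 5
Rank b: 6, 1, 3, 2, 5, 4
d = rank(a) − rank(b): -3, 0, -1, 4, -1, 1; Σd² = 28
ρ = 1 − 6Σd² / [n(n²−1)] = 1 − 6×28 / (6×35) = 1 − 168/210 ≈ 0.200

0.200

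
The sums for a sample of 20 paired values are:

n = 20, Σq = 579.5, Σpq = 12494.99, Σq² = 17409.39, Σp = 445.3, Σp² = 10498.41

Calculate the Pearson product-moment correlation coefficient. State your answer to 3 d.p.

r = (nΣpq − ΣpΣq) / √[(nΣp² − (Σp)²)(nΣq² − (Σq)²)]
Numerator: 20×12494.99 − 445.3×579.5 = -8151.55
Denominator: √[(209968.2 − 198292.09)(348187.8 − 335820.25)] = √[11676.11 × 12367.55] = 12016.8579
r = -8151.55 / 12016.8579 ≈ -0.678

-0.678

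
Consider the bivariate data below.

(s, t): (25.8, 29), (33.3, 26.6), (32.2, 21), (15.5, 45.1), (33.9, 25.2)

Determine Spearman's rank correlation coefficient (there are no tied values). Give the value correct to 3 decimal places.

Rank s: 2, 4, 3, 1, 5
Rank t: 4, 3, 1, 5, 2
d = rank(s) − rank(t): -2, 1, 2, -4, 3; Σd² = 34
ρ = 1 − 6Σd² / [n(n²−1)] = 1 − 6×34 / (5×24) = 1 − 204/120 ≈ -0.700

-0.700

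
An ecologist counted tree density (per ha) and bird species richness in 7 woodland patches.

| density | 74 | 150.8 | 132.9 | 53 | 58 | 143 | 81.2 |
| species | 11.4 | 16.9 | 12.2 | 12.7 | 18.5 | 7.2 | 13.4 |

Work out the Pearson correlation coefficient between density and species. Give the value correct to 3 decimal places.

-0.279

n = 7, Σx = 692.9, Σy = 92.3, Σx² = 79094.49, Σy² = 1299.35, Σxy = 8877.28
nΣxy − ΣxΣy = 62140.96 − 63954.67 = -1813.71
nΣx² − (Σx)² = 553661.43 − 480110.41 = 73551.02; nΣy² − (Σy)² = 9095.45 − 8519.29 = 576.16
r = -1813.71 / √(73551.02 × 576.16) = -1813.71 / 6509.7739 ≈ -0.279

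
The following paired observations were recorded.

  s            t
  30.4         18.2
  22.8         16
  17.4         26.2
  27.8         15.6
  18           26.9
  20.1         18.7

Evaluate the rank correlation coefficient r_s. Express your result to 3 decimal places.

-0.771

Rank s: 6, 4, 1, 5, 2, 3
Rank t: 3, 2, 5, 1, 6, 4
d = rank(s) − rank(t): 3, 2, -4, 4, -4, -1; Σd² = 62
ρ = 1 − 6Σd² / [n(n²−1)] = 1 − 6×62 / (6×35) = 1 − 372/210 ≈ -0.771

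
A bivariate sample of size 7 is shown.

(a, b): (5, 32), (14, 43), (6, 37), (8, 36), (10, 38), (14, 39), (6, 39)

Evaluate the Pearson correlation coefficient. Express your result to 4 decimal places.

0.7354

n = 7, Σa = 63, Σb = 264, Σa² = 653, Σb² = 10024, Σab = 2432
nΣab − ΣaΣb = 17024 − 16632 = 392
nΣa² − (Σa)² = 4571 − 3969 = 602; nΣb² − (Σb)² = 70168 − 69696 = 472
r = 392 / √(602 × 472) = 392 / 533.0516 ≈ 0.7354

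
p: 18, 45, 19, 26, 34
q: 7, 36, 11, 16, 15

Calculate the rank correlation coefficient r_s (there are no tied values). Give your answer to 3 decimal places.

0.900

Rank p: 1, 5, 2, 3, 4
Rank q: 1, 5, 2, 4, 3
d = rank(p) − rank(q): 0, 0, 0, -1, 1; Σd² = 2
ρ = 1 − 6Σd² / [n(n²−1)] = 1 − 6×2 / (5×24) = 1 − 12/120 ≈ 0.900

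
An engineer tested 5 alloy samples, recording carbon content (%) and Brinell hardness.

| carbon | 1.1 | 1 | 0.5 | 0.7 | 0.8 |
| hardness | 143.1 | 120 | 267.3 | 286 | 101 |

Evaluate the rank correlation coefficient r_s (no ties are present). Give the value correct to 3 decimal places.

Rank carbon: 5, 4, 1, 2, 3
Rank hardness: 3, 2, 4, 5, 1
d = rank(carbon) − rank(hardness): 2, 2, -3, -3, 2; Σd² = 30
ρ = 1 − 6Σd² / [n(n²−1)] = 1 − 6×30 / (5×24) = 1 − 180/120 ≈ -0.500

-0.500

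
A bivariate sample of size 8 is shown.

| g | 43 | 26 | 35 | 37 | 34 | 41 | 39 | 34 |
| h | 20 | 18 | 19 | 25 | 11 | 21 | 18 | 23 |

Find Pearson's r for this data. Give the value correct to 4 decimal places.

n = 8, Σg = 289, Σh = 155, Σg² = 10633, Σh² = 3125, Σgh = 5637
nΣgh − ΣgΣh = 45096 − 44795 = 301
nΣg² − (Σg)² = 85064 − 83521 = 1543; nΣh² − (Σh)² = 25000 − 24025 = 975
r = 301 / √(1543 × 975) = 301 / 1226.5500 ≈ 0.2454

0.2454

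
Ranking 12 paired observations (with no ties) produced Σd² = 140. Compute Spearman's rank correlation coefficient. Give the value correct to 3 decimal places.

0.510

ρ = 1 − 6Σd² / [n(n²−1)] = 1 − 6×140 / (12×143)
  = 1 − 840/1716 = 1 − 0.4895 ≈ 0.510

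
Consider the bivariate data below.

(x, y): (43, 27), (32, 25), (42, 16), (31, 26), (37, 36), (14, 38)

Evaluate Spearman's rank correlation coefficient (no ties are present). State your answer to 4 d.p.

-0.3714

Rank x: 6, 3, 5, 2, 4, 1
Rank y: 4, 2, 1, 3, 5, 6
d = rank(x) − rank(y): 2, 1, 4, -1, -1, -5; Σd² = 48
ρ = 1 − 6Σd² / [n(n²−1)] = 1 − 6×48 / (6×35) = 1 − 288/210 ≈ -0.3714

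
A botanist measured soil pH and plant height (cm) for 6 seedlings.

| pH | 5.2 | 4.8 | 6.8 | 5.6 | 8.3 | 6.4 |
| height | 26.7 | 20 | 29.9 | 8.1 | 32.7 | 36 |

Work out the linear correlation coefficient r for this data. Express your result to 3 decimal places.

n = 6, Σx = 37.1, Σy = 153.4, Σx² = 237.53, Σy² = 4437.8, Σxy = 985.33
nΣxy − ΣxΣy = 5911.98 − 5691.14 = 220.84
nΣx² − (Σx)² = 1425.18 − 1376.41 = 48.77; nΣy² − (Σy)² = 26626.8 − 23531.56 = 3095.24
r = 220.84 / √(48.77 × 3095.24) = 220.84 / 388.5291 ≈ 0.568

0.568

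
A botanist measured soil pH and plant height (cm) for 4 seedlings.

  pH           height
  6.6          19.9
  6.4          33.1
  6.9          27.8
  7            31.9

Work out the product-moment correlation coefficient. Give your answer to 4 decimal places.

0.0796

n = 4, Σx = 26.9, Σy = 112.7, Σx² = 181.13, Σy² = 3282.07, Σxy = 758.3
nΣxy − ΣxΣy = 3033.2 − 3031.63 = 1.57
nΣx² − (Σx)² = 724.52 − 723.61 = 0.91; nΣy² − (Σy)² = 13128.28 − 12701.29 = 426.99
r = 1.57 / √(0.91 × 426.99) = 1.57 / 19.7119 ≈ 0.0796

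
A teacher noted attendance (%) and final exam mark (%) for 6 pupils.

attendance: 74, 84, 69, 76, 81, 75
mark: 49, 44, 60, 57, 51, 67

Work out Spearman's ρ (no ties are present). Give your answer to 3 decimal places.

-0.543

Rank attendance: 2, 6, 1, 4, 5, 3
Rank mark: 2, 1, 5, 4, 3, 6
d = rank(attendance) − rank(mark): 0, 5, -4, 0, 2, -3; Σd² = 54
ρ = 1 − 6Σd² / [n(n²−1)] = 1 − 6×54 / (6×35) = 1 − 324/210 ≈ -0.543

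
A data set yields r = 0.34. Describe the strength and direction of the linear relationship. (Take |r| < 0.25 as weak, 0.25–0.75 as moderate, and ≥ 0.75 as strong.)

moderate positive

r = 0.34 > 0 so the relationship is positive.
|r| = 0.34, which falls in the moderate range.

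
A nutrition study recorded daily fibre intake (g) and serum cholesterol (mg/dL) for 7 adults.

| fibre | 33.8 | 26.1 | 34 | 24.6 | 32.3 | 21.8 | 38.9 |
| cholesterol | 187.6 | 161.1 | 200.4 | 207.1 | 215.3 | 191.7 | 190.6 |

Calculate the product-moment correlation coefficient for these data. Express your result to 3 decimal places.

n = 7, Σx = 211.5, Σy = 1353.8, Σx² = 6616.55, Σy² = 263628.88, Σxy = 41001.44
nΣxy − ΣxΣy = 287010.08 − 286328.7 = 681.38
nΣx² − (Σx)² = 46315.85 − 44732.25 = 1583.6; nΣy² − (Σy)² = 1845402.16 − 1832774.44 = 12627.72
r = 681.38 / √(1583.6 × 12627.72) = 681.38 / 4471.8293 ≈ 0.152

0.152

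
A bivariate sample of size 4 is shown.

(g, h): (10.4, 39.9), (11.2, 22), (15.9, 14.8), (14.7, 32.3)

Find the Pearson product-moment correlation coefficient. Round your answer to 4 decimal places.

-0.5757

n = 4, Σg = 52.2, Σh = 109, Σg² = 702.5, Σh² = 3338.34, Σgh = 1371.49
nΣgh − ΣgΣh = 5485.96 − 5689.8 = -203.84
nΣg² − (Σg)² = 2810 − 2724.84 = 85.16; nΣh² − (Σh)² = 13353.36 − 11881 = 1472.36
r = -203.84 / √(85.16 × 1472.36) = -203.84 / 354.0991 ≈ -0.5757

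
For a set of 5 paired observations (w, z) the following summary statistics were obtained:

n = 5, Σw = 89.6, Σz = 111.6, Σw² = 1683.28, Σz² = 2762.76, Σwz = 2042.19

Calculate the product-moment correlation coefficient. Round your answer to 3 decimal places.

0.291

r = (nΣwz − ΣwΣz) / √[(nΣw² − (Σw)²)(nΣz² − (Σz)²)]
Numerator: 5×2042.19 − 89.6×111.6 = 211.59
Denominator: √[(8416.4 − 8028.16)(13813.8 − 12454.56)] = √[388.24 × 1359.24] = 726.4374
r = 211.59 / 726.4374 ≈ 0.291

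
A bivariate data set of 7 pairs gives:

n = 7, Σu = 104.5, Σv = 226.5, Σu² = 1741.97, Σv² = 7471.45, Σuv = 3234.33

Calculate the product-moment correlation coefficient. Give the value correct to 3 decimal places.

-0.913

r = (nΣuv − ΣuΣv) / √[(nΣu² − (Σu)²)(nΣv² − (Σv)²)]
Numerator: 7×3234.33 − 104.5×226.5 = -1028.94
Denominator: √[(12193.79 − 10920.25)(52300.15 − 51302.25)] = √[1273.54 × 997.9] = 1127.3267
r = -1028.94 / 1127.3267 ≈ -0.913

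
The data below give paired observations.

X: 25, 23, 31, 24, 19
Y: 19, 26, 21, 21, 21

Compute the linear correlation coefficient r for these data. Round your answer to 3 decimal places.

n = 5, ΣX = 122, ΣY = 108, ΣX² = 3052, ΣY² = 2360, ΣXY = 2627
nΣXY − ΣXΣY = 13135 − 13176 = -41
nΣX² − (ΣX)² = 15260 − 14884 = 376; nΣY² − (ΣY)² = 11800 − 11664 = 136
r = -41 / √(376 × 136) = -41 / 226.1327 ≈ -0.181

-0.181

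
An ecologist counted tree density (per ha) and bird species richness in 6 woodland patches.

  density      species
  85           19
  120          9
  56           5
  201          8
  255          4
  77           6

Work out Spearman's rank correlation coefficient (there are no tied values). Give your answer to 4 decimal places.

-0.0857

Rank density: 3, 4, 1, 5, 6, 2
Rank species: 6, 5, 2, 4, 1, 3
d = rank(density) − rank(species): -3, -1, -1, 1, 5, -1; Σd² = 38
ρ = 1 − 6Σd² / [n(n²−1)] = 1 − 6×38 / (6×35) = 1 − 228/210 ≈ -0.0857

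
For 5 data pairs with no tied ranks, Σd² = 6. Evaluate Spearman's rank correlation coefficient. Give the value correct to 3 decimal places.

ρ = 1 − 6Σd² / [n(n²−1)] = 1 − 6×6 / (5×24)
  = 1 − 36/120 = 1 − 0.3000 ≈ 0.700

0.700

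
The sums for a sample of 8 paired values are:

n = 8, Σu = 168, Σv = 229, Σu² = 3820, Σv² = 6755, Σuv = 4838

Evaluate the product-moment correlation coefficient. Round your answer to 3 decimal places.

0.120

r = (nΣuv − ΣuΣv) / √[(nΣu² − (Σu)²)(nΣv² − (Σv)²)]
Numerator: 8×4838 − 168×229 = 232
Denominator: √[(30560 − 28224)(54040 − 52441)] = √[2336 × 1599] = 1932.6831
r = 232 / 1932.6831 ≈ 0.120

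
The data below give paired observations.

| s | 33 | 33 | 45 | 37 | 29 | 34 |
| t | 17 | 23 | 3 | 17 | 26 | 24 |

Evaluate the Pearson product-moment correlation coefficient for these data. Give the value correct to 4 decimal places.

-0.9373

n = 6, Σs = 211, Σt = 110, Σs² = 7569, Σt² = 2368, Σst = 3654
nΣst − ΣsΣt = 21924 − 23210 = -1286
nΣs² − (Σs)² = 45414 − 44521 = 893; nΣt² − (Σt)² = 14208 − 12100 = 2108
r = -1286 / √(893 × 2108) = -1286 / 1372.0219 ≈ -0.9373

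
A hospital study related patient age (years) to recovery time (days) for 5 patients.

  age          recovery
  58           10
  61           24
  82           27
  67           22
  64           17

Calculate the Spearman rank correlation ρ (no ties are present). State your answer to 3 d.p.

Rank age: 1, 2, 5, 4, 3
Rank recovery: 1, 4, 5, 3, 2
d = rank(age) − rank(recovery): 0, -2, 0, 1, 1; Σd² = 6
ρ = 1 − 6Σd² / [n(n²−1)] = 1 − 6×6 / (5×24) = 1 − 36/120 ≈ 0.700

0.700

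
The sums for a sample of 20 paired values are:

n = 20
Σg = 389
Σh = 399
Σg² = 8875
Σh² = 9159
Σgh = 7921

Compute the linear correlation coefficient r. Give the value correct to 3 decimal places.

r = (nΣgh − ΣgΣh) / √[(nΣg² − (Σg)²)(nΣh² − (Σh)²)]
Numerator: 20×7921 − 389×399 = 3209
Denominator: √[(177500 − 151321)(183180 − 159201)] = √[26179 × 23979] = 25054.8646
r = 3209 / 25054.8646 ≈ 0.128

0.128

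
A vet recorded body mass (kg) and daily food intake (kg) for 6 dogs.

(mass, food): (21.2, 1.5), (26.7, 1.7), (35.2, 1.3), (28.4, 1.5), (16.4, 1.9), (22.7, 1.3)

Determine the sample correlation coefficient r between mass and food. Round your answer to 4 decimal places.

n = 6, Σx = 150.6, Σy = 9.2, Σx² = 3992.18, Σy² = 14.38, Σxy = 226.22
nΣxy − ΣxΣy = 1357.32 − 1385.52 = -28.2
nΣx² − (Σx)² = 23953.08 − 22680.36 = 1272.72; nΣy² − (Σy)² = 86.28 − 84.64 = 1.64
r = -28.2 / √(1272.72 × 1.64) = -28.2 / 45.6865 ≈ -0.6172

-0.6172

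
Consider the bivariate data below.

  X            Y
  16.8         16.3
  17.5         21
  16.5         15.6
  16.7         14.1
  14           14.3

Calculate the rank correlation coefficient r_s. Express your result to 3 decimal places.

0.700

Rank X: 4, 5, 2, 3, 1
Rank Y: 4, 5, 3, 1, 2
d = rank(X) − rank(Y): 0, 0, -1, 2, -1; Σd² = 6
ρ = 1 − 6Σd² / [n(n²−1)] = 1 − 6×6 / (5×24) = 1 − 36/120 ≈ 0.700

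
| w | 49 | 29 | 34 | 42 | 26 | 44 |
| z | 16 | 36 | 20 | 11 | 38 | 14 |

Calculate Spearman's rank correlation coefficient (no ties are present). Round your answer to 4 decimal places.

Rank w: 6, 2, 3, 4, 1, 5
Rank z: 3, 5, 4, 1, 6, 2
d = rank(w) − rank(z): 3, -3, -1, 3, -5, 3; Σd² = 62
ρ = 1 − 6Σd² / [n(n²−1)] = 1 − 6×62 / (6×35) = 1 − 372/210 ≈ -0.7714

-0.7714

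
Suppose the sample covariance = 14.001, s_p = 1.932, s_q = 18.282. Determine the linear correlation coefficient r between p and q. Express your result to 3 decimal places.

0.396

r = Cov(p,q) / (s_p · s_q) = 14.001 / (1.932 × 18.282)
  = 14.001 / 35.3208 ≈ 0.396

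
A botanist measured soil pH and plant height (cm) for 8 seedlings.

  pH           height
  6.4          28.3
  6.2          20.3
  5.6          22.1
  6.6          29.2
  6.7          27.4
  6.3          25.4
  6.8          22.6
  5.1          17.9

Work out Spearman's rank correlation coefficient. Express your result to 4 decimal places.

Rank pH: 5, 3, 2, 6, 7, 4, 8, 1
Rank height: 7, 2, 3, 8, 6, 5, 4, 1
d = rank(pH) − rank(height): -2, 1, -1, -2, 1, -1, 4, 0; Σd² = 28
ρ = 1 − 6Σd² / [n(n²−1)] = 1 − 6×28 / (8×63) = 1 − 168/504 ≈ 0.6667

0.6667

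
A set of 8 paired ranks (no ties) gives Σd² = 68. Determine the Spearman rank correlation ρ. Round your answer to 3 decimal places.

0.190

ρ = 1 − 6Σd² / [n(n²−1)] = 1 − 6×68 / (8×63)
  = 1 − 408/504 = 1 − 0.8095 ≈ 0.190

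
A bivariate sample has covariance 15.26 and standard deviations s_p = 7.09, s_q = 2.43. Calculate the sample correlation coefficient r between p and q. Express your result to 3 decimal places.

0.886

r = Cov(p,q) / (s_p · s_q) = 15.26 / (7.09 × 2.43)
  = 15.26 / 17.2287 ≈ 0.886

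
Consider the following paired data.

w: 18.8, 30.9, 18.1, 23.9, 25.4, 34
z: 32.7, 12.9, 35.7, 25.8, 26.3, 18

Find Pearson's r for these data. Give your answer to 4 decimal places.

-0.9346

n = 6, Σw = 151.1, Σz = 151.4, Σw² = 4008.23, Σz² = 4191.52, Σwz = 3556.18
nΣwz − ΣwΣz = 21337.08 − 22876.54 = -1539.46
nΣw² − (Σw)² = 24049.38 − 22831.21 = 1218.17; nΣz² − (Σz)² = 25149.12 − 22921.96 = 2227.16
r = -1539.46 / √(1218.17 × 2227.16) = -1539.46 / 1647.1368 ≈ -0.9346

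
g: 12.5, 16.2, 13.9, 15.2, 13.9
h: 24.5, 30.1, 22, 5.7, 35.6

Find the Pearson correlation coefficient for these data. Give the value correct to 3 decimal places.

n = 5, Σg = 71.7, Σh = 117.9, Σg² = 1036.15, Σh² = 3290.11, Σgh = 1681.15
nΣgh − ΣgΣh = 8405.75 − 8453.43 = -47.68
nΣg² − (Σg)² = 5180.75 − 5140.89 = 39.86; nΣh² − (Σh)² = 16450.55 − 13900.41 = 2550.14
r = -47.68 / √(39.86 × 2550.14) = -47.68 / 318.8237 ≈ -0.150

-0.150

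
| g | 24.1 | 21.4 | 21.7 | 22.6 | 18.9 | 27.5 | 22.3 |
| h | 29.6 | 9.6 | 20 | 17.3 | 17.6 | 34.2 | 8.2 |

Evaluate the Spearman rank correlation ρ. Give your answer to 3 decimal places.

0.536

Rank g: 6, 2, 3, 5, 1, 7, 4
Rank h: 6, 2, 5, 3, 4, 7, 1
d = rank(g) − rank(h): 0, 0, -2, 2, -3, 0, 3; Σd² = 26
ρ = 1 − 6Σd² / [n(n²−1)] = 1 − 6×26 / (7×48) = 1 − 156/336 ≈ 0.536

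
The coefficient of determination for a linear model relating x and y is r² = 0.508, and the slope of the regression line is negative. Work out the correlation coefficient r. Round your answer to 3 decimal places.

-0.713

|r| = √0.508 = 0.713
The association is negative, so r = −0.713.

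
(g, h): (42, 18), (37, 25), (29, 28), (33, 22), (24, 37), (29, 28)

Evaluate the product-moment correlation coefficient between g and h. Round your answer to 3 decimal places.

-0.910

n = 6, Σg = 194, Σh = 158, Σg² = 6480, Σh² = 4370, Σgh = 4919
nΣgh − ΣgΣh = 29514 − 30652 = -1138
nΣg² − (Σg)² = 38880 − 37636 = 1244; nΣh² − (Σh)² = 26220 − 24964 = 1256
r = -1138 / √(1244 × 1256) = -1138 / 1249.9856 ≈ -0.910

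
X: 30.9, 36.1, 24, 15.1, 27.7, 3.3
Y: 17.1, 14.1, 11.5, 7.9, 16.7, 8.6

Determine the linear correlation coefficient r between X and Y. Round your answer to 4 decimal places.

n = 6, ΣX = 137.1, ΣY = 75.9, ΣX² = 3840.21, ΣY² = 1038.73, ΣXY = 1923.66
nΣXY − ΣXΣY = 11541.96 − 10405.89 = 1136.07
nΣX² − (ΣX)² = 23041.26 − 18796.41 = 4244.85; nΣY² − (ΣY)² = 6232.38 − 5760.81 = 471.57
r = 1136.07 / √(4244.85 × 471.57) = 1136.07 / 1414.8300 ≈ 0.8030

0.8030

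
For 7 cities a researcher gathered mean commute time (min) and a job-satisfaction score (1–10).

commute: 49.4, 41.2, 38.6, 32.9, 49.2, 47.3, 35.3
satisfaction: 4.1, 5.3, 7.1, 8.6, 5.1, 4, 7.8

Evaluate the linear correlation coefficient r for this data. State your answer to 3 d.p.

-0.942

n = 7, Σx = 293.9, Σy = 42, Σx² = 12614.19, Σy² = 272.12, Σxy = 1693.36
nΣxy − ΣxΣy = 11853.52 − 12343.8 = -490.28
nΣx² − (Σx)² = 88299.33 − 86377.21 = 1922.12; nΣy² − (Σy)² = 1904.84 − 1764 = 140.84
r = -490.28 / √(1922.12 × 140.84) = -490.28 / 520.2993 ≈ -0.942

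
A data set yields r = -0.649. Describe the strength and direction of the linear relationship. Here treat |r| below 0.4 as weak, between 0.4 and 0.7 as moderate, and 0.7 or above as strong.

moderate negative

r = -0.649 < 0 so the relationship is negative.
|r| = 0.649, which falls in the moderate range.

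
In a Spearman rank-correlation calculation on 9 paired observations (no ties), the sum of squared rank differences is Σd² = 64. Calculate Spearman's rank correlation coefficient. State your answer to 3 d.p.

0.467

ρ = 1 − 6Σd² / [n(n²−1)] = 1 − 6×64 / (9×80)
  = 1 − 384/720 = 1 − 0.5333 ≈ 0.467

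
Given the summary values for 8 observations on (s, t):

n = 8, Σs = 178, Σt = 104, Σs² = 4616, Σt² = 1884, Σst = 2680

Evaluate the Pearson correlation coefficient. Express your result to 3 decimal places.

r = (nΣst − ΣsΣt) / √[(nΣs² − (Σs)²)(nΣt² − (Σt)²)]
Numerator: 8×2680 − 178×104 = 2928
Denominator: √[(36928 − 31684)(15072 − 10816)] = √[5244 × 4256] = 4724.2422
r = 2928 / 4724.2422 ≈ 0.620

0.620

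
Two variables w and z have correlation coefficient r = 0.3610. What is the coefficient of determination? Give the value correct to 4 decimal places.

0.1303

r² = (0.3610)² = 0.1303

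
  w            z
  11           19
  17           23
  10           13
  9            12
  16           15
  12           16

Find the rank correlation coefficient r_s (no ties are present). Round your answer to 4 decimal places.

0.7714

Rank w: 3, 6, 2, 1, 5, 4
Rank z: 5, 6, 2, 1, 3, 4
d = rank(w) − rank(z): -2, 0, 0, 0, 2, 0; Σd² = 8
ρ = 1 − 6Σd² / [n(n²−1)] = 1 − 6×8 / (6×35) = 1 − 48/210 ≈ 0.7714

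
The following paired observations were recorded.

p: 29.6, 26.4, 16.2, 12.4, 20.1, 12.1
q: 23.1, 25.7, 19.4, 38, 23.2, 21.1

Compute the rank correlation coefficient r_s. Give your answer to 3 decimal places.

0.143

Rank p: 6, 5, 3, 2, 4, 1
Rank q: 3, 5, 1, 6, 4, 2
d = rank(p) − rank(q): 3, 0, 2, -4, 0, -1; Σd² = 30
ρ = 1 − 6Σd² / [n(n²−1)] = 1 − 6×30 / (6×35) = 1 − 180/210 ≈ 0.143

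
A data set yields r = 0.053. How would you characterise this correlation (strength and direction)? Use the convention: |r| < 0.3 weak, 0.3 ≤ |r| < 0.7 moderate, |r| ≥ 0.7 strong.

r = 0.053 > 0 so the relationship is positive.
|r| = 0.053, which falls in the weak range.

weak positive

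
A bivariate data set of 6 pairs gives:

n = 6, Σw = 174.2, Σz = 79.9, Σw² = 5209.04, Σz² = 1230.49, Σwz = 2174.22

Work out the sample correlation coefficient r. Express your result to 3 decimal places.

r = (nΣwz − ΣwΣz) / √[(nΣw² − (Σw)²)(nΣz² − (Σz)²)]
Numerator: 6×2174.22 − 174.2×79.9 = -873.26
Denominator: √[(31254.24 − 30345.64)(7382.94 − 6384.01)] = √[908.6 × 998.93] = 952.6950
r = -873.26 / 952.6950 ≈ -0.917

-0.917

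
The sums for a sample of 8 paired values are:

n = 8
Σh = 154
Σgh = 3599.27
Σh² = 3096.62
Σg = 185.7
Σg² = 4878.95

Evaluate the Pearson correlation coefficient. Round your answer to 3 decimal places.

0.090

r = (nΣgh − ΣgΣh) / √[(nΣg² − (Σg)²)(nΣh² − (Σh)²)]
Numerator: 8×3599.27 − 185.7×154 = 196.36
Denominator: √[(39031.6 − 34484.49)(24772.96 − 23716)] = √[4547.11 × 1056.96] = 2192.2850
r = 196.36 / 2192.2850 ≈ 0.090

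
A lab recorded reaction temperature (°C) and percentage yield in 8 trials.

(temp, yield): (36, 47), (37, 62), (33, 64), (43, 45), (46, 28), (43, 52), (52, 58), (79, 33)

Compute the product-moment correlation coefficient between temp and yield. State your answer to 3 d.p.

n = 8, Σx = 369, Σy = 389, Σx² = 18513, Σy² = 20115, Σxy = 17180
nΣxy − ΣxΣy = 137440 − 143541 = -6101
nΣx² − (Σx)² = 148104 − 136161 = 11943; nΣy² − (Σy)² = 160920 − 151321 = 9599
r = -6101 / √(11943 × 9599) = -6101 / 10707.0471 ≈ -0.570

-0.570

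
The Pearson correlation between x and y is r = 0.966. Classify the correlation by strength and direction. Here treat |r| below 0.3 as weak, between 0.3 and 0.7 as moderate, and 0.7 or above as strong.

strong positive

r = 0.966 > 0 so the relationship is positive.
|r| = 0.966, which falls in the strong range.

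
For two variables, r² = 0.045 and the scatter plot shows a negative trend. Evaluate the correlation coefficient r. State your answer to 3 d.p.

|r| = √0.045 = 0.212
The association is negative, so r = −0.212.

-0.212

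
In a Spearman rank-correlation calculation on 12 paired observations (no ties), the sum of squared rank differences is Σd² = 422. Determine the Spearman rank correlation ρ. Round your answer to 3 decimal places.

ρ = 1 − 6Σd² / [n(n²−1)] = 1 − 6×422 / (12×143)
  = 1 − 2532/1716 = 1 − 1.4755 ≈ -0.476

-0.476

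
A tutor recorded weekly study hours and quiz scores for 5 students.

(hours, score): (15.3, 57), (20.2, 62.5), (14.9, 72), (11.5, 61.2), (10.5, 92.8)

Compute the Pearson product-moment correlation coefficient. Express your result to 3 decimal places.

-0.535

n = 5, Σx = 72.4, Σy = 345.5, Σx² = 1106.64, Σy² = 24696.53, Σxy = 4885.6
nΣxy − ΣxΣy = 24428 − 25014.2 = -586.2
nΣx² − (Σx)² = 5533.2 − 5241.76 = 291.44; nΣy² − (Σy)² = 123482.65 − 119370.25 = 4112.4
r = -586.2 / √(291.44 × 4112.4) = -586.2 / 1094.7684 ≈ -0.535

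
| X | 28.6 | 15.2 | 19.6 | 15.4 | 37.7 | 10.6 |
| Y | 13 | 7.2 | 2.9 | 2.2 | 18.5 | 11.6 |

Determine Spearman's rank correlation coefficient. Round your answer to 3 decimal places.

Rank X: 5, 2, 4, 3, 6, 1
Rank Y: 5, 3, 2, 1, 6, 4
d = rank(X) − rank(Y): 0, -1, 2, 2, 0, -3; Σd² = 18
ρ = 1 − 6Σd² / [n(n²−1)] = 1 − 6×18 / (6×35) = 1 − 108/210 ≈ 0.486

0.486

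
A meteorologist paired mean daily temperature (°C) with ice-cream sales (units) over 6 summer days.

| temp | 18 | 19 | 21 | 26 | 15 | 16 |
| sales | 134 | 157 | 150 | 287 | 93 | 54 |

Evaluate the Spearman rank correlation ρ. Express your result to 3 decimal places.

Rank temp: 3, 4, 5, 6, 1, 2
Rank sales: 3, 5, 4, 6, 2, 1
d = rank(temp) − rank(sales): 0, -1, 1, 0, -1, 1; Σd² = 4
ρ = 1 − 6Σd² / [n(n²−1)] = 1 − 6×4 / (6×35) = 1 − 24/210 ≈ 0.886

0.886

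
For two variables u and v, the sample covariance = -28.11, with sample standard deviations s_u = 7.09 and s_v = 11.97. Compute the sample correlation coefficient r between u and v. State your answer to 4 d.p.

-0.3312

r = Cov(u,v) / (s_u · s_v) = -28.11 / (7.09 × 11.97)
  = -28.11 / 84.8673 ≈ -0.3312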